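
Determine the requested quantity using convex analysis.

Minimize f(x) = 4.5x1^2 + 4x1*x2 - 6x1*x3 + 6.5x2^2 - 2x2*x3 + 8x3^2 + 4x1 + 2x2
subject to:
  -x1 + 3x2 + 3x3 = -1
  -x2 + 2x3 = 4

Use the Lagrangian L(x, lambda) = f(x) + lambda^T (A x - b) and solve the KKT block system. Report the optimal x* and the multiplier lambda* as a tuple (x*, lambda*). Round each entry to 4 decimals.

Form the Lagrangian:
  L(x, lambda) = (1/2) x^T Q x + c^T x + lambda^T (A x - b)
Stationarity (grad_x L = 0): Q x + c + A^T lambda = 0.
Primal feasibility: A x = b.

This gives the KKT block system:
  [ Q   A^T ] [ x     ]   [-c ]
  [ A    0  ] [ lambda ] = [ b ]

Solving the linear system:
  x*      = (1.1418, -1.3018, 1.3491)
  lambda* = (0.9745, -10.1309)
  f(x*)   = 21.7309

x* = (1.1418, -1.3018, 1.3491), lambda* = (0.9745, -10.1309)


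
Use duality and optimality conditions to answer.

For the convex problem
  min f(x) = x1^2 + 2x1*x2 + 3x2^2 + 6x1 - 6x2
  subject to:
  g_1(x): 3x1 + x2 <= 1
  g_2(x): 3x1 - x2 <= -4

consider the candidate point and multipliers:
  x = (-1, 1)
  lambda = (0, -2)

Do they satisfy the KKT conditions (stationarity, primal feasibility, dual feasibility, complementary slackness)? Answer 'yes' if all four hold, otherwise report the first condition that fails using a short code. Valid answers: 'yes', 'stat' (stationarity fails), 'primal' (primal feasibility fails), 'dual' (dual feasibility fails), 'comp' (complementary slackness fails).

Gradient of f: grad f(x) = Q x + c = (6, -2)
Constraint values g_i(x) = a_i^T x - b_i:
  g_1((-1, 1)) = -3
  g_2((-1, 1)) = 0
Stationarity residual: grad f(x) + sum_i lambda_i a_i = (0, 0)
  -> stationarity OK
Primal feasibility (all g_i <= 0): OK
Dual feasibility (all lambda_i >= 0): FAILS
Complementary slackness (lambda_i * g_i(x) = 0 for all i): OK

Verdict: the first failing condition is dual_feasibility -> dual.

dual


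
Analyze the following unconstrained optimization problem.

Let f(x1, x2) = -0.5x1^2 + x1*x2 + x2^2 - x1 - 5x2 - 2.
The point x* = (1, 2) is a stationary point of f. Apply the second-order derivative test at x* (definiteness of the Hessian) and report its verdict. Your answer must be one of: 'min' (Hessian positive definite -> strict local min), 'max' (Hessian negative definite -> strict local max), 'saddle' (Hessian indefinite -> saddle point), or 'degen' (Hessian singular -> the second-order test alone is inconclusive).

Compute the Hessian H = grad^2 f:
  H = [[-1, 1], [1, 2]]
Verify stationarity: grad f(x*) = H x* + g = (0, 0).
Eigenvalues of H: -1.3028, 2.3028.
Eigenvalues have mixed signs, so H is indefinite -> x* is a saddle point.

saddle


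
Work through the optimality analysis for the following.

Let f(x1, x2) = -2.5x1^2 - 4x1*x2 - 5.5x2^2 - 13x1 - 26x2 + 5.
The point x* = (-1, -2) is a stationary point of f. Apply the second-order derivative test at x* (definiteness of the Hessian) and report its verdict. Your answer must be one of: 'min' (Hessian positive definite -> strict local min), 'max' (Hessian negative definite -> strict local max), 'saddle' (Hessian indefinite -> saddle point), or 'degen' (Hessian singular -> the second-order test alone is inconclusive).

Compute the Hessian H = grad^2 f:
  H = [[-5, -4], [-4, -11]]
Verify stationarity: grad f(x*) = H x* + g = (0, 0).
Eigenvalues of H: -13, -3.
Both eigenvalues < 0, so H is negative definite -> x* is a strict local max.

max


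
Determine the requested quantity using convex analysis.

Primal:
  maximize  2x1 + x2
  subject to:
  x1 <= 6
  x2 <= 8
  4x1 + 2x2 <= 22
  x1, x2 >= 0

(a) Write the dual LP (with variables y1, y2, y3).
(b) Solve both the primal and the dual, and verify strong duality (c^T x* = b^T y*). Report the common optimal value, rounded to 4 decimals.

The standard primal-dual pair for 'max c^T x s.t. A x <= b, x >= 0' is:
  Dual:  min b^T y  s.t.  A^T y >= c,  y >= 0.

So the dual LP is:
  minimize  6y1 + 8y2 + 22y3
  subject to:
    y1 + 4y3 >= 2
    y2 + 2y3 >= 1
    y1, y2, y3 >= 0

Solving the primal: x* = (5.5, 0).
  primal value c^T x* = 11.
Solving the dual: y* = (0, 0, 0.5).
  dual value b^T y* = 11.
Strong duality: c^T x* = b^T y*. Confirmed.

11


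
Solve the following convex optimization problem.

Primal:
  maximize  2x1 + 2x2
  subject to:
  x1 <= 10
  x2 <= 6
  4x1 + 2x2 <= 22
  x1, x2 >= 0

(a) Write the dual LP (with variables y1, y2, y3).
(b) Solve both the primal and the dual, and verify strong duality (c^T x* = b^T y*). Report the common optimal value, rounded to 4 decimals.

The standard primal-dual pair for 'max c^T x s.t. A x <= b, x >= 0' is:
  Dual:  min b^T y  s.t.  A^T y >= c,  y >= 0.

So the dual LP is:
  minimize  10y1 + 6y2 + 22y3
  subject to:
    y1 + 4y3 >= 2
    y2 + 2y3 >= 2
    y1, y2, y3 >= 0

Solving the primal: x* = (2.5, 6).
  primal value c^T x* = 17.
Solving the dual: y* = (0, 1, 0.5).
  dual value b^T y* = 17.
Strong duality: c^T x* = b^T y*. Confirmed.

17


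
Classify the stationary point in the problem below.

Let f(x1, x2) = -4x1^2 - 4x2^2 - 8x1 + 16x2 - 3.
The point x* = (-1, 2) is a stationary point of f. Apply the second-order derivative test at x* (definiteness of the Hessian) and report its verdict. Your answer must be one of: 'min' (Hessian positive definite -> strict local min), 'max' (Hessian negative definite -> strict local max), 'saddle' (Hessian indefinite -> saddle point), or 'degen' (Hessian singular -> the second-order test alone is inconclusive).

Compute the Hessian H = grad^2 f:
  H = [[-8, 0], [0, -8]]
Verify stationarity: grad f(x*) = H x* + g = (0, 0).
Eigenvalues of H: -8, -8.
Both eigenvalues < 0, so H is negative definite -> x* is a strict local max.

max


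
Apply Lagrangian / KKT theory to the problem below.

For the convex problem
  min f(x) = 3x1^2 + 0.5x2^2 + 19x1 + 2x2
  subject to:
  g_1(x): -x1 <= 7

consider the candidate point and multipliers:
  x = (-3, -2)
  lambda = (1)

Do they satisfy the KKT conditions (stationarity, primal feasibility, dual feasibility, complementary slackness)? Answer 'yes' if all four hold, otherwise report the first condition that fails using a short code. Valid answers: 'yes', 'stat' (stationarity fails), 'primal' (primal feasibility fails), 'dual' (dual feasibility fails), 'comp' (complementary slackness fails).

Gradient of f: grad f(x) = Q x + c = (1, 0)
Constraint values g_i(x) = a_i^T x - b_i:
  g_1((-3, -2)) = -4
Stationarity residual: grad f(x) + sum_i lambda_i a_i = (0, 0)
  -> stationarity OK
Primal feasibility (all g_i <= 0): OK
Dual feasibility (all lambda_i >= 0): OK
Complementary slackness (lambda_i * g_i(x) = 0 for all i): FAILS

Verdict: the first failing condition is complementary_slackness -> comp.

comp


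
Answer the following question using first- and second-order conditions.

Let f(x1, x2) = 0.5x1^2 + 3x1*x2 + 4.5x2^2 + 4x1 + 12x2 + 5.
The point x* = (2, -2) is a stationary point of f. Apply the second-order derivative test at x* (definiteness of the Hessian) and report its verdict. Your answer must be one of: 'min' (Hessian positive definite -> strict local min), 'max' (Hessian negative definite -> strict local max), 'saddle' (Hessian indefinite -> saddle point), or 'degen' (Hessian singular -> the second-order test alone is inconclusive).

Compute the Hessian H = grad^2 f:
  H = [[1, 3], [3, 9]]
Verify stationarity: grad f(x*) = H x* + g = (0, 0).
Eigenvalues of H: 0, 10.
H has a zero eigenvalue (singular; positive semidefinite but not definite), so H is neither positive definite, negative definite, nor indefinite. The second-order test alone is inconclusive -> degen.
(Indeed, f is constant along the null direction of H through x*, so x* is not a strict local extremum.)

degen


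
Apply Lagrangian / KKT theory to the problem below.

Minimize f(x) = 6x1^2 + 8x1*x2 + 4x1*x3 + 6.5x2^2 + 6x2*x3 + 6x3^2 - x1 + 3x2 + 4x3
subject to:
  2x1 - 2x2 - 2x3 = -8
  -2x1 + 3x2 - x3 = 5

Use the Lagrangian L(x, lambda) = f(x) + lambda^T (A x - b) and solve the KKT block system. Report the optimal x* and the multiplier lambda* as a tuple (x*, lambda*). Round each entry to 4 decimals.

Form the Lagrangian:
  L(x, lambda) = (1/2) x^T Q x + c^T x + lambda^T (A x - b)
Stationarity (grad_x L = 0): Q x + c + A^T lambda = 0.
Primal feasibility: A x = b.

This gives the KKT block system:
  [ Q   A^T ] [ x     ]   [-c ]
  [ A    0  ] [ lambda ] = [ b ]

Solving the linear system:
  x*      = (-1.809, 0.8933, 1.2978)
  lambda* = (7.6274, 2.4423)
  f(x*)   = 29.2435

x* = (-1.809, 0.8933, 1.2978), lambda* = (7.6274, 2.4423)


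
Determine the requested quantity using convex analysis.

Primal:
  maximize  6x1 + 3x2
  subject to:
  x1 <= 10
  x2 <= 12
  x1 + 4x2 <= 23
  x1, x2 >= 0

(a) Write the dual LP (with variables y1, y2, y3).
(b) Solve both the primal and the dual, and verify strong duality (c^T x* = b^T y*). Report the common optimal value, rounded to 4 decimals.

The standard primal-dual pair for 'max c^T x s.t. A x <= b, x >= 0' is:
  Dual:  min b^T y  s.t.  A^T y >= c,  y >= 0.

So the dual LP is:
  minimize  10y1 + 12y2 + 23y3
  subject to:
    y1 + y3 >= 6
    y2 + 4y3 >= 3
    y1, y2, y3 >= 0

Solving the primal: x* = (10, 3.25).
  primal value c^T x* = 69.75.
Solving the dual: y* = (5.25, 0, 0.75).
  dual value b^T y* = 69.75.
Strong duality: c^T x* = b^T y*. Confirmed.

69.75


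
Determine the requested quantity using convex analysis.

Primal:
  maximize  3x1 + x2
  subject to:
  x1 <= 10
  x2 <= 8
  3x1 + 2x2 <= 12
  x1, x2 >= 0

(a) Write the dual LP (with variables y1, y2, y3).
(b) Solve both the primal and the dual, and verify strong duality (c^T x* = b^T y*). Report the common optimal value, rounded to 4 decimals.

The standard primal-dual pair for 'max c^T x s.t. A x <= b, x >= 0' is:
  Dual:  min b^T y  s.t.  A^T y >= c,  y >= 0.

So the dual LP is:
  minimize  10y1 + 8y2 + 12y3
  subject to:
    y1 + 3y3 >= 3
    y2 + 2y3 >= 1
    y1, y2, y3 >= 0

Solving the primal: x* = (4, 0).
  primal value c^T x* = 12.
Solving the dual: y* = (0, 0, 1).
  dual value b^T y* = 12.
Strong duality: c^T x* = b^T y*. Confirmed.

12


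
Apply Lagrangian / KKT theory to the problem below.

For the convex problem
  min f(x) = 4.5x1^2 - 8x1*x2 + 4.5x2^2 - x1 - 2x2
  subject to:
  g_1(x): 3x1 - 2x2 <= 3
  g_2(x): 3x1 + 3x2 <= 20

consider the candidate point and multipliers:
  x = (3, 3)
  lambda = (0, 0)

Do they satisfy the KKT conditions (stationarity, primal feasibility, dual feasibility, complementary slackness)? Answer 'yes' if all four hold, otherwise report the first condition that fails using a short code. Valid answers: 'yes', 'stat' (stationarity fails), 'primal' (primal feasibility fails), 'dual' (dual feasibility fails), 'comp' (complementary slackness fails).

Gradient of f: grad f(x) = Q x + c = (2, 1)
Constraint values g_i(x) = a_i^T x - b_i:
  g_1((3, 3)) = 0
  g_2((3, 3)) = -2
Stationarity residual: grad f(x) + sum_i lambda_i a_i = (2, 1)
  -> stationarity FAILS
Primal feasibility (all g_i <= 0): OK
Dual feasibility (all lambda_i >= 0): OK
Complementary slackness (lambda_i * g_i(x) = 0 for all i): OK

Verdict: the first failing condition is stationarity -> stat.

stat


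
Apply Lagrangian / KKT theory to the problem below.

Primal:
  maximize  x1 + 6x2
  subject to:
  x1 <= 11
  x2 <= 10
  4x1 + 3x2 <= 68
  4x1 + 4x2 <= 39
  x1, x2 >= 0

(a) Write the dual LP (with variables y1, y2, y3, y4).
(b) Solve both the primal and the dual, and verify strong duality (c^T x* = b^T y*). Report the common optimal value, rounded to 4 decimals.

The standard primal-dual pair for 'max c^T x s.t. A x <= b, x >= 0' is:
  Dual:  min b^T y  s.t.  A^T y >= c,  y >= 0.

So the dual LP is:
  minimize  11y1 + 10y2 + 68y3 + 39y4
  subject to:
    y1 + 4y3 + 4y4 >= 1
    y2 + 3y3 + 4y4 >= 6
    y1, y2, y3, y4 >= 0

Solving the primal: x* = (0, 9.75).
  primal value c^T x* = 58.5.
Solving the dual: y* = (0, 0, 0, 1.5).
  dual value b^T y* = 58.5.
Strong duality: c^T x* = b^T y*. Confirmed.

58.5


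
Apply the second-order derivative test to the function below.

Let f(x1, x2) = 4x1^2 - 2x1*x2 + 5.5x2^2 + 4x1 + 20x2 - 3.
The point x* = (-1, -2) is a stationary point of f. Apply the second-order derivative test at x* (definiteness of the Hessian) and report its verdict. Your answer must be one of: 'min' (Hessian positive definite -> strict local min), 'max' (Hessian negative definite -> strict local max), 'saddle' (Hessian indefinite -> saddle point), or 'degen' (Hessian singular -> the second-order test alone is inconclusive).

Compute the Hessian H = grad^2 f:
  H = [[8, -2], [-2, 11]]
Verify stationarity: grad f(x*) = H x* + g = (0, 0).
Eigenvalues of H: 7, 12.
Both eigenvalues > 0, so H is positive definite -> x* is a strict local min.

min


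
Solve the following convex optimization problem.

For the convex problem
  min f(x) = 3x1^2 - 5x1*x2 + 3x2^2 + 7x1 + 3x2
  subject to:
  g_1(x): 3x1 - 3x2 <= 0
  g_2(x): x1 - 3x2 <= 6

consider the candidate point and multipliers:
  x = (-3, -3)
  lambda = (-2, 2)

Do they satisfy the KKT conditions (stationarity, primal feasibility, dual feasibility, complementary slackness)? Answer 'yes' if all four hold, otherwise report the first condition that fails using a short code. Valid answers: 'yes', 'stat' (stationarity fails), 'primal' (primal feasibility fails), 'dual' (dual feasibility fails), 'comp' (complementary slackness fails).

Gradient of f: grad f(x) = Q x + c = (4, 0)
Constraint values g_i(x) = a_i^T x - b_i:
  g_1((-3, -3)) = 0
  g_2((-3, -3)) = 0
Stationarity residual: grad f(x) + sum_i lambda_i a_i = (0, 0)
  -> stationarity OK
Primal feasibility (all g_i <= 0): OK
Dual feasibility (all lambda_i >= 0): FAILS
Complementary slackness (lambda_i * g_i(x) = 0 for all i): OK

Verdict: the first failing condition is dual_feasibility -> dual.

dual


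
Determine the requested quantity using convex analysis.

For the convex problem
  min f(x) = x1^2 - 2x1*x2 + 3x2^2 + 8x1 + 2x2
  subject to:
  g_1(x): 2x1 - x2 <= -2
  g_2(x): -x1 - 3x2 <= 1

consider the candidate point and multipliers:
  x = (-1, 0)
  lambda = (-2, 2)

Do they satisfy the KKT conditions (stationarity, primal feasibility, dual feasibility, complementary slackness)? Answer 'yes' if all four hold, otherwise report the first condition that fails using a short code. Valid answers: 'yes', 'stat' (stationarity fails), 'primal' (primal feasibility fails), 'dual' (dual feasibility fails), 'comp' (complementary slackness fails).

Gradient of f: grad f(x) = Q x + c = (6, 4)
Constraint values g_i(x) = a_i^T x - b_i:
  g_1((-1, 0)) = 0
  g_2((-1, 0)) = 0
Stationarity residual: grad f(x) + sum_i lambda_i a_i = (0, 0)
  -> stationarity OK
Primal feasibility (all g_i <= 0): OK
Dual feasibility (all lambda_i >= 0): FAILS
Complementary slackness (lambda_i * g_i(x) = 0 for all i): OK

Verdict: the first failing condition is dual_feasibility -> dual.

dual


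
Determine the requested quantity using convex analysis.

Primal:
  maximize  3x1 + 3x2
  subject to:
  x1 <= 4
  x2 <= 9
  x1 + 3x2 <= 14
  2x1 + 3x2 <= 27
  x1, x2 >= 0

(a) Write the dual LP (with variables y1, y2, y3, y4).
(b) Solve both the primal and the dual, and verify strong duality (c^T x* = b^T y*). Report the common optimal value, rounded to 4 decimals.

The standard primal-dual pair for 'max c^T x s.t. A x <= b, x >= 0' is:
  Dual:  min b^T y  s.t.  A^T y >= c,  y >= 0.

So the dual LP is:
  minimize  4y1 + 9y2 + 14y3 + 27y4
  subject to:
    y1 + y3 + 2y4 >= 3
    y2 + 3y3 + 3y4 >= 3
    y1, y2, y3, y4 >= 0

Solving the primal: x* = (4, 3.3333).
  primal value c^T x* = 22.
Solving the dual: y* = (2, 0, 1, 0).
  dual value b^T y* = 22.
Strong duality: c^T x* = b^T y*. Confirmed.

22


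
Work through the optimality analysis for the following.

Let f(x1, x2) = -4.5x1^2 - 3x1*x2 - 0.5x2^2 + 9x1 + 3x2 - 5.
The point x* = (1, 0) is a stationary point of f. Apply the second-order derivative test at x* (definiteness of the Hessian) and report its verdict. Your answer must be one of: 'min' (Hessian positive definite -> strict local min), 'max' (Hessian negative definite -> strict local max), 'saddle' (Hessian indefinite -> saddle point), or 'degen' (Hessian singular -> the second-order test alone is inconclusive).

Compute the Hessian H = grad^2 f:
  H = [[-9, -3], [-3, -1]]
Verify stationarity: grad f(x*) = H x* + g = (0, 0).
Eigenvalues of H: -10, 0.
H has a zero eigenvalue (singular; negative semidefinite but not definite), so H is neither positive definite, negative definite, nor indefinite. The second-order test alone is inconclusive -> degen.
(Indeed, f is constant along the null direction of H through x*, so x* is not a strict local extremum.)

degen


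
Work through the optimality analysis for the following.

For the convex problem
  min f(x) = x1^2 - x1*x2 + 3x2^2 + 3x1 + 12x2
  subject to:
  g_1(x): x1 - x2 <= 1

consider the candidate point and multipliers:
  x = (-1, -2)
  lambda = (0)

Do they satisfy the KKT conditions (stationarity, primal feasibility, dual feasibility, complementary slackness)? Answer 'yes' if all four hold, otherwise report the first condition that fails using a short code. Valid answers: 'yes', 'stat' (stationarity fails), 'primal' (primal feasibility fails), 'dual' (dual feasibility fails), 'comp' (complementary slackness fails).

Gradient of f: grad f(x) = Q x + c = (3, 1)
Constraint values g_i(x) = a_i^T x - b_i:
  g_1((-1, -2)) = 0
Stationarity residual: grad f(x) + sum_i lambda_i a_i = (3, 1)
  -> stationarity FAILS
Primal feasibility (all g_i <= 0): OK
Dual feasibility (all lambda_i >= 0): OK
Complementary slackness (lambda_i * g_i(x) = 0 for all i): OK

Verdict: the first failing condition is stationarity -> stat.

stat


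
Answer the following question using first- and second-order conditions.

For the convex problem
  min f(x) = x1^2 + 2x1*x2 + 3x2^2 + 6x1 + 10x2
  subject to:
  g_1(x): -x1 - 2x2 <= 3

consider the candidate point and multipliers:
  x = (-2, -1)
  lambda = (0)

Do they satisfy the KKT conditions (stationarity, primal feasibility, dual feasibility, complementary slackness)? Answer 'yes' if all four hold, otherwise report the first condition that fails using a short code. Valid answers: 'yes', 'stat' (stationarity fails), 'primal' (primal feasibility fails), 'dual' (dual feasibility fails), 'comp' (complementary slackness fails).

Gradient of f: grad f(x) = Q x + c = (0, 0)
Constraint values g_i(x) = a_i^T x - b_i:
  g_1((-2, -1)) = 1
Stationarity residual: grad f(x) + sum_i lambda_i a_i = (0, 0)
  -> stationarity OK
Primal feasibility (all g_i <= 0): FAILS
Dual feasibility (all lambda_i >= 0): OK
Complementary slackness (lambda_i * g_i(x) = 0 for all i): OK

Verdict: the first failing condition is primal_feasibility -> primal.

primal


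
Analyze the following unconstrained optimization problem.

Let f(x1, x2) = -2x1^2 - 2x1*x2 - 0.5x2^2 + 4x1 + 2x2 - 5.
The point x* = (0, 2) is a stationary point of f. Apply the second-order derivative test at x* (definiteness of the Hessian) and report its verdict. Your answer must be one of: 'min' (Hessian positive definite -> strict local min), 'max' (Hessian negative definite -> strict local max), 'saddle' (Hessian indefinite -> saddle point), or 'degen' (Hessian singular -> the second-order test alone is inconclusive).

Compute the Hessian H = grad^2 f:
  H = [[-4, -2], [-2, -1]]
Verify stationarity: grad f(x*) = H x* + g = (0, 0).
Eigenvalues of H: -5, 0.
H has a zero eigenvalue (singular; negative semidefinite but not definite), so H is neither positive definite, negative definite, nor indefinite. The second-order test alone is inconclusive -> degen.
(Indeed, f is constant along the null direction of H through x*, so x* is not a strict local extremum.)

degen


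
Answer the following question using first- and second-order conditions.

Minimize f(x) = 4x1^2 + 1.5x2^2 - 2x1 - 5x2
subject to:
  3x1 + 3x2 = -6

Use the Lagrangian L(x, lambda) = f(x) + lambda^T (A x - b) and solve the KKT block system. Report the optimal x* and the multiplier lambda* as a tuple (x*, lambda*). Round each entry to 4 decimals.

Form the Lagrangian:
  L(x, lambda) = (1/2) x^T Q x + c^T x + lambda^T (A x - b)
Stationarity (grad_x L = 0): Q x + c + A^T lambda = 0.
Primal feasibility: A x = b.

This gives the KKT block system:
  [ Q   A^T ] [ x     ]   [-c ]
  [ A    0  ] [ lambda ] = [ b ]

Solving the linear system:
  x*      = (-0.8182, -1.1818)
  lambda* = (2.8485)
  f(x*)   = 12.3182

x* = (-0.8182, -1.1818), lambda* = (2.8485)


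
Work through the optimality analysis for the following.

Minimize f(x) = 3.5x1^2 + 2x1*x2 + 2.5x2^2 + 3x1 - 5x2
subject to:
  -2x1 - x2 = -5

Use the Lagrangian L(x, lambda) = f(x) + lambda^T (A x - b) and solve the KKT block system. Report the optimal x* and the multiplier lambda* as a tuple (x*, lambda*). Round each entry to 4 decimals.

Form the Lagrangian:
  L(x, lambda) = (1/2) x^T Q x + c^T x + lambda^T (A x - b)
Stationarity (grad_x L = 0): Q x + c + A^T lambda = 0.
Primal feasibility: A x = b.

This gives the KKT block system:
  [ Q   A^T ] [ x     ]   [-c ]
  [ A    0  ] [ lambda ] = [ b ]

Solving the linear system:
  x*      = (1.4211, 2.1579)
  lambda* = (8.6316)
  f(x*)   = 18.3158

x* = (1.4211, 2.1579), lambda* = (8.6316)


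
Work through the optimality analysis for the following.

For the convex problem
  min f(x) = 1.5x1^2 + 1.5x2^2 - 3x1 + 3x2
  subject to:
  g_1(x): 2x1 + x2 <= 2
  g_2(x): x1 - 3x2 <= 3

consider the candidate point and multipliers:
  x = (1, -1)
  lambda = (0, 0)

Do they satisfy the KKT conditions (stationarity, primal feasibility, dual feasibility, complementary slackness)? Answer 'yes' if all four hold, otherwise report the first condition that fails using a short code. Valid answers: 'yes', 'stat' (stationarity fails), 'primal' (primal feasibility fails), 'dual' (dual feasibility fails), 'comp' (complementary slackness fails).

Gradient of f: grad f(x) = Q x + c = (0, 0)
Constraint values g_i(x) = a_i^T x - b_i:
  g_1((1, -1)) = -1
  g_2((1, -1)) = 1
Stationarity residual: grad f(x) + sum_i lambda_i a_i = (0, 0)
  -> stationarity OK
Primal feasibility (all g_i <= 0): FAILS
Dual feasibility (all lambda_i >= 0): OK
Complementary slackness (lambda_i * g_i(x) = 0 for all i): OK

Verdict: the first failing condition is primal_feasibility -> primal.

primal


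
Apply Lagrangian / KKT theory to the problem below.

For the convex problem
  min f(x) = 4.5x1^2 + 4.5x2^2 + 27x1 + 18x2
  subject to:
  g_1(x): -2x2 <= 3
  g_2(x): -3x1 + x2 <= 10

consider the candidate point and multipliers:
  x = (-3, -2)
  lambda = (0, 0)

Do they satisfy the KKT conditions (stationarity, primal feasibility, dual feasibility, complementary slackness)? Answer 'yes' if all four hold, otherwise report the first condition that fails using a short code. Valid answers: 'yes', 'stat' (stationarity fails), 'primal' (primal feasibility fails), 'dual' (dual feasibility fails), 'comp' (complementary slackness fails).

Gradient of f: grad f(x) = Q x + c = (0, 0)
Constraint values g_i(x) = a_i^T x - b_i:
  g_1((-3, -2)) = 1
  g_2((-3, -2)) = -3
Stationarity residual: grad f(x) + sum_i lambda_i a_i = (0, 0)
  -> stationarity OK
Primal feasibility (all g_i <= 0): FAILS
Dual feasibility (all lambda_i >= 0): OK
Complementary slackness (lambda_i * g_i(x) = 0 for all i): OK

Verdict: the first failing condition is primal_feasibility -> primal.

primal


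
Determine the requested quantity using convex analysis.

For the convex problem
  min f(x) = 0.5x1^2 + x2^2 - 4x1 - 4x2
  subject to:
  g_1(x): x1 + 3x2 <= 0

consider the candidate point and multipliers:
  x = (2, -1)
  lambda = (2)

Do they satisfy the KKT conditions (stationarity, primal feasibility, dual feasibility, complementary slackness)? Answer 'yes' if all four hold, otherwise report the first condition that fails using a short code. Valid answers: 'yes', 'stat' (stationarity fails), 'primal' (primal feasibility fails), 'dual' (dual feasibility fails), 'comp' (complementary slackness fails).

Gradient of f: grad f(x) = Q x + c = (-2, -6)
Constraint values g_i(x) = a_i^T x - b_i:
  g_1((2, -1)) = -1
Stationarity residual: grad f(x) + sum_i lambda_i a_i = (0, 0)
  -> stationarity OK
Primal feasibility (all g_i <= 0): OK
Dual feasibility (all lambda_i >= 0): OK
Complementary slackness (lambda_i * g_i(x) = 0 for all i): FAILS

Verdict: the first failing condition is complementary_slackness -> comp.

comp


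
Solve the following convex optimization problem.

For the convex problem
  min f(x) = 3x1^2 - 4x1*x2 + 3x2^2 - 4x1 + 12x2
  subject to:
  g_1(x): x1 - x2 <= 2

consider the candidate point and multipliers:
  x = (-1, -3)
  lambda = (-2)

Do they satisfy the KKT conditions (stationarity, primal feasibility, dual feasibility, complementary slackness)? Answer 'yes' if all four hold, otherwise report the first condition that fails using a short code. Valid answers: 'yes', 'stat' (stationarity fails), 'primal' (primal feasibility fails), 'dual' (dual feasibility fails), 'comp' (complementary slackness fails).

Gradient of f: grad f(x) = Q x + c = (2, -2)
Constraint values g_i(x) = a_i^T x - b_i:
  g_1((-1, -3)) = 0
Stationarity residual: grad f(x) + sum_i lambda_i a_i = (0, 0)
  -> stationarity OK
Primal feasibility (all g_i <= 0): OK
Dual feasibility (all lambda_i >= 0): FAILS
Complementary slackness (lambda_i * g_i(x) = 0 for all i): OK

Verdict: the first failing condition is dual_feasibility -> dual.

dual


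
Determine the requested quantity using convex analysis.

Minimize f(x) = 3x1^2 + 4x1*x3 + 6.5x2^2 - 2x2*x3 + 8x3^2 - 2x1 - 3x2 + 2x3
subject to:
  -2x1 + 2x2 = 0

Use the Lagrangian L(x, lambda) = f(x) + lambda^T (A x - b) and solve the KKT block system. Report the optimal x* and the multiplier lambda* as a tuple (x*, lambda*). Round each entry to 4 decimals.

Form the Lagrangian:
  L(x, lambda) = (1/2) x^T Q x + c^T x + lambda^T (A x - b)
Stationarity (grad_x L = 0): Q x + c + A^T lambda = 0.
Primal feasibility: A x = b.

This gives the KKT block system:
  [ Q   A^T ] [ x     ]   [-c ]
  [ A    0  ] [ lambda ] = [ b ]

Solving the linear system:
  x*      = (0.28, 0.28, -0.16)
  lambda* = (-0.48)
  f(x*)   = -0.86

x* = (0.28, 0.28, -0.16), lambda* = (-0.48)


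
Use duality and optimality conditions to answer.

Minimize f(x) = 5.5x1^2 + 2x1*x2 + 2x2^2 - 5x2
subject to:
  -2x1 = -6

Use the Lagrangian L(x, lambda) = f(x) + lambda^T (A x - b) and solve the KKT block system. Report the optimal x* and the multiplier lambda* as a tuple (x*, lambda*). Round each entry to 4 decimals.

Form the Lagrangian:
  L(x, lambda) = (1/2) x^T Q x + c^T x + lambda^T (A x - b)
Stationarity (grad_x L = 0): Q x + c + A^T lambda = 0.
Primal feasibility: A x = b.

This gives the KKT block system:
  [ Q   A^T ] [ x     ]   [-c ]
  [ A    0  ] [ lambda ] = [ b ]

Solving the linear system:
  x*      = (3, -0.25)
  lambda* = (16.25)
  f(x*)   = 49.375

x* = (3, -0.25), lambda* = (16.25)


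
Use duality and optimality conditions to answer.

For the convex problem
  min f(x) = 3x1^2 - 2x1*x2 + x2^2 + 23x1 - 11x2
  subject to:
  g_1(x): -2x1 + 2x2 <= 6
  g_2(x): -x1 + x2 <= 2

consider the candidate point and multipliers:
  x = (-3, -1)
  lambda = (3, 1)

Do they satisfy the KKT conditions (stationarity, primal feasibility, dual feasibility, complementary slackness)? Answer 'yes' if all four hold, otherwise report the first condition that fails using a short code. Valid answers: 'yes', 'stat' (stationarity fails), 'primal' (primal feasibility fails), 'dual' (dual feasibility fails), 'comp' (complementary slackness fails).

Gradient of f: grad f(x) = Q x + c = (7, -7)
Constraint values g_i(x) = a_i^T x - b_i:
  g_1((-3, -1)) = -2
  g_2((-3, -1)) = 0
Stationarity residual: grad f(x) + sum_i lambda_i a_i = (0, 0)
  -> stationarity OK
Primal feasibility (all g_i <= 0): OK
Dual feasibility (all lambda_i >= 0): OK
Complementary slackness (lambda_i * g_i(x) = 0 for all i): FAILS

Verdict: the first failing condition is complementary_slackness -> comp.

comp


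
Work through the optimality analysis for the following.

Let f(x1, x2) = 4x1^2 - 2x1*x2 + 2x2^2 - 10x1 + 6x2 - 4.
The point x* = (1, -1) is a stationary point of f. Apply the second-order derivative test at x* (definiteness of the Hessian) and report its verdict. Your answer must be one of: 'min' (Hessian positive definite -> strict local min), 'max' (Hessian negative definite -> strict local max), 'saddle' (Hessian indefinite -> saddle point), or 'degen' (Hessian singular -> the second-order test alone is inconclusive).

Compute the Hessian H = grad^2 f:
  H = [[8, -2], [-2, 4]]
Verify stationarity: grad f(x*) = H x* + g = (0, 0).
Eigenvalues of H: 3.1716, 8.8284.
Both eigenvalues > 0, so H is positive definite -> x* is a strict local min.

min


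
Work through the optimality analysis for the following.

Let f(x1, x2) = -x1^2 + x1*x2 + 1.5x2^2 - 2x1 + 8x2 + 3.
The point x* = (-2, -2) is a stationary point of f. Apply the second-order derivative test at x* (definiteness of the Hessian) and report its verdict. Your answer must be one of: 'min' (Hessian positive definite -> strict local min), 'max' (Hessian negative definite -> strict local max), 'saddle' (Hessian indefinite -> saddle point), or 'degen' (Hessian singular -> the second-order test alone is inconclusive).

Compute the Hessian H = grad^2 f:
  H = [[-2, 1], [1, 3]]
Verify stationarity: grad f(x*) = H x* + g = (0, 0).
Eigenvalues of H: -2.1926, 3.1926.
Eigenvalues have mixed signs, so H is indefinite -> x* is a saddle point.

saddle


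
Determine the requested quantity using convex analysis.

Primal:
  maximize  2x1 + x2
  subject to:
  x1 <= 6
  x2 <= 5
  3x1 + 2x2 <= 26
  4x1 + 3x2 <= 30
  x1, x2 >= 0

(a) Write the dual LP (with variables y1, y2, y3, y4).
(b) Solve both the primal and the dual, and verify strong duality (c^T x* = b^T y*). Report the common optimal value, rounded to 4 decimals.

The standard primal-dual pair for 'max c^T x s.t. A x <= b, x >= 0' is:
  Dual:  min b^T y  s.t.  A^T y >= c,  y >= 0.

So the dual LP is:
  minimize  6y1 + 5y2 + 26y3 + 30y4
  subject to:
    y1 + 3y3 + 4y4 >= 2
    y2 + 2y3 + 3y4 >= 1
    y1, y2, y3, y4 >= 0

Solving the primal: x* = (6, 2).
  primal value c^T x* = 14.
Solving the dual: y* = (0.6667, 0, 0, 0.3333).
  dual value b^T y* = 14.
Strong duality: c^T x* = b^T y*. Confirmed.

14


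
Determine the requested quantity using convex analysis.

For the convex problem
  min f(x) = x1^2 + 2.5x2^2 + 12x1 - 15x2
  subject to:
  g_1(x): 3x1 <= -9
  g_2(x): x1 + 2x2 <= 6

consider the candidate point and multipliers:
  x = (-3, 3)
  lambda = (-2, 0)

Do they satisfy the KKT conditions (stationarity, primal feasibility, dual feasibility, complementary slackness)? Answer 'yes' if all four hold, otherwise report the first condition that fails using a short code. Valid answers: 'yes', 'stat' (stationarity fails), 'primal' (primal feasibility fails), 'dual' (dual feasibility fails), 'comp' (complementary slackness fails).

Gradient of f: grad f(x) = Q x + c = (6, 0)
Constraint values g_i(x) = a_i^T x - b_i:
  g_1((-3, 3)) = 0
  g_2((-3, 3)) = -3
Stationarity residual: grad f(x) + sum_i lambda_i a_i = (0, 0)
  -> stationarity OK
Primal feasibility (all g_i <= 0): OK
Dual feasibility (all lambda_i >= 0): FAILS
Complementary slackness (lambda_i * g_i(x) = 0 for all i): OK

Verdict: the first failing condition is dual_feasibility -> dual.

dual


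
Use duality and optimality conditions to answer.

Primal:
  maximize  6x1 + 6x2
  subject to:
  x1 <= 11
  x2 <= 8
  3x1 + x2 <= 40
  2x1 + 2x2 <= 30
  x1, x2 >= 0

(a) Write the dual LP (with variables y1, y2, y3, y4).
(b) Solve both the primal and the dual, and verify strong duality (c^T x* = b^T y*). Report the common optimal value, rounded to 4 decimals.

The standard primal-dual pair for 'max c^T x s.t. A x <= b, x >= 0' is:
  Dual:  min b^T y  s.t.  A^T y >= c,  y >= 0.

So the dual LP is:
  minimize  11y1 + 8y2 + 40y3 + 30y4
  subject to:
    y1 + 3y3 + 2y4 >= 6
    y2 + y3 + 2y4 >= 6
    y1, y2, y3, y4 >= 0

Solving the primal: x* = (11, 4).
  primal value c^T x* = 90.
Solving the dual: y* = (0, 0, 0, 3).
  dual value b^T y* = 90.
Strong duality: c^T x* = b^T y*. Confirmed.

90


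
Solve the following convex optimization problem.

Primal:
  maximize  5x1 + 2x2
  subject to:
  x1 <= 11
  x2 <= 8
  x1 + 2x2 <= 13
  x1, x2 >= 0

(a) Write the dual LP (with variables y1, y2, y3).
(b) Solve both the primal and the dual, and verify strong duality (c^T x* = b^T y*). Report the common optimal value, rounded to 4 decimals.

The standard primal-dual pair for 'max c^T x s.t. A x <= b, x >= 0' is:
  Dual:  min b^T y  s.t.  A^T y >= c,  y >= 0.

So the dual LP is:
  minimize  11y1 + 8y2 + 13y3
  subject to:
    y1 + y3 >= 5
    y2 + 2y3 >= 2
    y1, y2, y3 >= 0

Solving the primal: x* = (11, 1).
  primal value c^T x* = 57.
Solving the dual: y* = (4, 0, 1).
  dual value b^T y* = 57.
Strong duality: c^T x* = b^T y*. Confirmed.

57


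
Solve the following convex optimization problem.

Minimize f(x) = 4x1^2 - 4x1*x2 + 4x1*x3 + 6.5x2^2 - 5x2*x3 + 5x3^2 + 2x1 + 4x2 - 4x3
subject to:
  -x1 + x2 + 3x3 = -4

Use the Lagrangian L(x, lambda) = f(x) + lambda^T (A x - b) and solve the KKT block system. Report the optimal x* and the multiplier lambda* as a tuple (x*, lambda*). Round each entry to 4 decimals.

Form the Lagrangian:
  L(x, lambda) = (1/2) x^T Q x + c^T x + lambda^T (A x - b)
Stationarity (grad_x L = 0): Q x + c + A^T lambda = 0.
Primal feasibility: A x = b.

This gives the KKT block system:
  [ Q   A^T ] [ x     ]   [-c ]
  [ A    0  ] [ lambda ] = [ b ]

Solving the linear system:
  x*      = (0.183, -0.8576, -0.9865)
  lambda* = (2.9483)
  f(x*)   = 6.3373

x* = (0.183, -0.8576, -0.9865), lambda* = (2.9483)


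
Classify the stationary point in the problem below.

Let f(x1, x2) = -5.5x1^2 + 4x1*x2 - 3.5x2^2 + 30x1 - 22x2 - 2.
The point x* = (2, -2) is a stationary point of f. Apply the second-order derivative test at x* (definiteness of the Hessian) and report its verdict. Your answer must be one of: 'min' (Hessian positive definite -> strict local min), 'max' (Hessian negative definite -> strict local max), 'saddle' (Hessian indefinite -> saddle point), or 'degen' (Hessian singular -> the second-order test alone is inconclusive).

Compute the Hessian H = grad^2 f:
  H = [[-11, 4], [4, -7]]
Verify stationarity: grad f(x*) = H x* + g = (0, 0).
Eigenvalues of H: -13.4721, -4.5279.
Both eigenvalues < 0, so H is negative definite -> x* is a strict local max.

max


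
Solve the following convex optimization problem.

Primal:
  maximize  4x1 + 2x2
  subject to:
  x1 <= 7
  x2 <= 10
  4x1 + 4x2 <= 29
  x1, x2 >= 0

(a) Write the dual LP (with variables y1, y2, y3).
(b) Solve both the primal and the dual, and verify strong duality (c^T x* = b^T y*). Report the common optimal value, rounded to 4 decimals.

The standard primal-dual pair for 'max c^T x s.t. A x <= b, x >= 0' is:
  Dual:  min b^T y  s.t.  A^T y >= c,  y >= 0.

So the dual LP is:
  minimize  7y1 + 10y2 + 29y3
  subject to:
    y1 + 4y3 >= 4
    y2 + 4y3 >= 2
    y1, y2, y3 >= 0

Solving the primal: x* = (7, 0.25).
  primal value c^T x* = 28.5.
Solving the dual: y* = (2, 0, 0.5).
  dual value b^T y* = 28.5.
Strong duality: c^T x* = b^T y*. Confirmed.

28.5


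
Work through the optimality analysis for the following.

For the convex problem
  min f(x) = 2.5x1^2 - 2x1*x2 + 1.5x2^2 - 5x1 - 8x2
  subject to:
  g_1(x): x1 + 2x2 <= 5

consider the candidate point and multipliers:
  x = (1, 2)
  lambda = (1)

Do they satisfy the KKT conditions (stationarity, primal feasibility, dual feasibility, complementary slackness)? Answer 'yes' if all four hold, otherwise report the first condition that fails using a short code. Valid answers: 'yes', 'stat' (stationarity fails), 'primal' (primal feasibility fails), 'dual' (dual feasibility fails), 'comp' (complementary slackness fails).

Gradient of f: grad f(x) = Q x + c = (-4, -4)
Constraint values g_i(x) = a_i^T x - b_i:
  g_1((1, 2)) = 0
Stationarity residual: grad f(x) + sum_i lambda_i a_i = (-3, -2)
  -> stationarity FAILS
Primal feasibility (all g_i <= 0): OK
Dual feasibility (all lambda_i >= 0): OK
Complementary slackness (lambda_i * g_i(x) = 0 for all i): OK

Verdict: the first failing condition is stationarity -> stat.

stat


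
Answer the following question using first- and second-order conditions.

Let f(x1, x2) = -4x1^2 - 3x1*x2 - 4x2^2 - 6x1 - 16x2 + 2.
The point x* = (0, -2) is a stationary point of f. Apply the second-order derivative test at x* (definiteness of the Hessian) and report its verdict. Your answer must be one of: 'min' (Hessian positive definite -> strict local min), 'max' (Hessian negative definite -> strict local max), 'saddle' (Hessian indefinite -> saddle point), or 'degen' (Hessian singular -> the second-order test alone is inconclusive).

Compute the Hessian H = grad^2 f:
  H = [[-8, -3], [-3, -8]]
Verify stationarity: grad f(x*) = H x* + g = (0, 0).
Eigenvalues of H: -11, -5.
Both eigenvalues < 0, so H is negative definite -> x* is a strict local max.

max


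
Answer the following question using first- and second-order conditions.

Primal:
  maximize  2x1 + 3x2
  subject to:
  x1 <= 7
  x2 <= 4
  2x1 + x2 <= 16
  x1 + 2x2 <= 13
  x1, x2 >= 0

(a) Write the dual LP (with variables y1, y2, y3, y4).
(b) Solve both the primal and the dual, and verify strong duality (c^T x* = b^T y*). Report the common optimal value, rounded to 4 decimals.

The standard primal-dual pair for 'max c^T x s.t. A x <= b, x >= 0' is:
  Dual:  min b^T y  s.t.  A^T y >= c,  y >= 0.

So the dual LP is:
  minimize  7y1 + 4y2 + 16y3 + 13y4
  subject to:
    y1 + 2y3 + y4 >= 2
    y2 + y3 + 2y4 >= 3
    y1, y2, y3, y4 >= 0

Solving the primal: x* = (6.3333, 3.3333).
  primal value c^T x* = 22.6667.
Solving the dual: y* = (0, 0, 0.3333, 1.3333).
  dual value b^T y* = 22.6667.
Strong duality: c^T x* = b^T y*. Confirmed.

22.6667


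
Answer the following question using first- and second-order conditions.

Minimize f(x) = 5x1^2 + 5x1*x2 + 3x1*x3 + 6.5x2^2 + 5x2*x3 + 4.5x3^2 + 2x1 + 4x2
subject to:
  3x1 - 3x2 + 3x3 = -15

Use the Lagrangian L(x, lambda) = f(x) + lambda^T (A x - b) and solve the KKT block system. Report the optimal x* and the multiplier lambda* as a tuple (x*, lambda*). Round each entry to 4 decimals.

Form the Lagrangian:
  L(x, lambda) = (1/2) x^T Q x + c^T x + lambda^T (A x - b)
Stationarity (grad_x L = 0): Q x + c + A^T lambda = 0.
Primal feasibility: A x = b.

This gives the KKT block system:
  [ Q   A^T ] [ x     ]   [-c ]
  [ A    0  ] [ lambda ] = [ b ]

Solving the linear system:
  x*      = (-1.6526, 1.7526, -1.5947)
  lambda* = (3.5158)
  f(x*)   = 28.2211

x* = (-1.6526, 1.7526, -1.5947), lambda* = (3.5158)


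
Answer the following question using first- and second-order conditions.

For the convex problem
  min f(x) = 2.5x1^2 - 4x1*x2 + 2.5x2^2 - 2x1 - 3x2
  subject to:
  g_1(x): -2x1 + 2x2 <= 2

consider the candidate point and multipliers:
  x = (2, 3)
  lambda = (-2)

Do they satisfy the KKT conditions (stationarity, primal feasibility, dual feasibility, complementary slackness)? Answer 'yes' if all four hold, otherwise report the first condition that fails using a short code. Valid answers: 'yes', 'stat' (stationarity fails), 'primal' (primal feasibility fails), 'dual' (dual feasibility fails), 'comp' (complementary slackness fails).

Gradient of f: grad f(x) = Q x + c = (-4, 4)
Constraint values g_i(x) = a_i^T x - b_i:
  g_1((2, 3)) = 0
Stationarity residual: grad f(x) + sum_i lambda_i a_i = (0, 0)
  -> stationarity OK
Primal feasibility (all g_i <= 0): OK
Dual feasibility (all lambda_i >= 0): FAILS
Complementary slackness (lambda_i * g_i(x) = 0 for all i): OK

Verdict: the first failing condition is dual_feasibility -> dual.

dual


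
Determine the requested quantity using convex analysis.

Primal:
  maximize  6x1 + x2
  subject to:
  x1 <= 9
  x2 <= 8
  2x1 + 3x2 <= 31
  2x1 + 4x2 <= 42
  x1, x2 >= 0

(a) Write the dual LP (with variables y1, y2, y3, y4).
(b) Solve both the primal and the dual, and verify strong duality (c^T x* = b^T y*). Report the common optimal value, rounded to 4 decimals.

The standard primal-dual pair for 'max c^T x s.t. A x <= b, x >= 0' is:
  Dual:  min b^T y  s.t.  A^T y >= c,  y >= 0.

So the dual LP is:
  minimize  9y1 + 8y2 + 31y3 + 42y4
  subject to:
    y1 + 2y3 + 2y4 >= 6
    y2 + 3y3 + 4y4 >= 1
    y1, y2, y3, y4 >= 0

Solving the primal: x* = (9, 4.3333).
  primal value c^T x* = 58.3333.
Solving the dual: y* = (5.3333, 0, 0.3333, 0).
  dual value b^T y* = 58.3333.
Strong duality: c^T x* = b^T y*. Confirmed.

58.3333
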